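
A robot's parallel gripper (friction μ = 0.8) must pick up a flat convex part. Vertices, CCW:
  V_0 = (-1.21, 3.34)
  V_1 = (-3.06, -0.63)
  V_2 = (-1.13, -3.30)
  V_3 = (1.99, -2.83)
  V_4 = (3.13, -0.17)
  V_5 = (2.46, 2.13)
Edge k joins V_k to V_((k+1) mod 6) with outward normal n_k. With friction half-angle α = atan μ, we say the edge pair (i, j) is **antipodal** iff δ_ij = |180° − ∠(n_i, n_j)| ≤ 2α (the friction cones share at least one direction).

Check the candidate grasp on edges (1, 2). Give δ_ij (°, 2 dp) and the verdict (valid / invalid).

α = atan 0.8 = 38.66°;  2α = 77.32°
edge 1: e_1 = (+1.93, -2.67);  n_1 = (-0.8104, -0.5858)
edge 2: e_2 = (+3.12, +0.47);  n_2 = (+0.1490, -0.9888)
∠(n_1, n_2) = 62.71°
δ = |180° − 62.71°| = 117.29°
117.29° > 2α = 77.32°  →  invalid

δ = 117.29°, invalid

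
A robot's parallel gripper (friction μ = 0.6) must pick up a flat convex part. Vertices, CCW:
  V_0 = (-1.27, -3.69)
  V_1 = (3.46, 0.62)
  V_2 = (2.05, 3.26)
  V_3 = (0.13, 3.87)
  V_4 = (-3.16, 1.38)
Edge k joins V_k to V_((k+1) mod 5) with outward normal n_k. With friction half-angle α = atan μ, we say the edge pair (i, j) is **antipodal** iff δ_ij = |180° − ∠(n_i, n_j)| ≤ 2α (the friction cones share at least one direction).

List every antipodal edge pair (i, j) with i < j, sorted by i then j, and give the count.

count = 4; pairs: (0,2), (0,3), (1,4), (2,4)

α = atan 0.6 = 30.96°;  2α = 61.93°
n_0 = (+0.6735, -0.7392)
n_1 = (+0.8821, +0.4711)
n_2 = (+0.3028, +0.9531)
n_3 = (-0.6035, +0.7974)
n_4 = (-0.9370, -0.3493)
  (0,1): δ = 104.23°  ·
  (0,2): δ = 59.97°  ✓
  (0,3): δ = 5.22°  ✓
  (0,4): δ = 68.10°  ·
  (1,2): δ = 135.73°  ·
  (1,3): δ = 80.99°  ·
  (1,4): δ = 7.66°  ✓
  (2,3): δ = 125.25°  ·
  (2,4): δ = 51.93°  ✓
  (3,4): δ = 106.68°  ·
antipodal pairs: 4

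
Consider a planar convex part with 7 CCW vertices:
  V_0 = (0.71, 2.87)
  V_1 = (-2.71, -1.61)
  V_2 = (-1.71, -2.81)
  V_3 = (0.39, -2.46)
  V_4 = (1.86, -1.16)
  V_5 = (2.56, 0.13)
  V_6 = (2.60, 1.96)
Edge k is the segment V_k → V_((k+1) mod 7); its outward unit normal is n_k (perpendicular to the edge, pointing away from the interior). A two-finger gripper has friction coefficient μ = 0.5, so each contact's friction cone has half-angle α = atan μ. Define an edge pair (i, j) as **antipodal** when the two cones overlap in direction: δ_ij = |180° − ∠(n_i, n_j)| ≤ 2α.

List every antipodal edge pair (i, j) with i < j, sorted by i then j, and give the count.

α = atan 0.5 = 26.57°;  2α = 53.13°
n_0 = (-0.7949, +0.6068)
n_1 = (-0.7682, -0.6402)
n_2 = (+0.1644, -0.9864)
n_3 = (+0.6625, -0.7491)
n_4 = (+0.8789, -0.4769)
n_5 = (+0.9998, -0.0219)
n_6 = (+0.4338, +0.9010)
  (0,1): δ = 102.84°  ·
  (0,2): δ = 43.18°  ✓
  (0,3): δ = 11.15°  ✓
  (0,4): δ = 8.87°  ✓
  (0,5): δ = 36.11°  ✓
  (0,6): δ = 101.65°  ·
  (1,2): δ = 120.34°  ·
  (1,3): δ = 88.32°  ·
  (1,4): δ = 68.29°  ·
  (1,5): δ = 41.06°  ✓
  (1,6): δ = 24.48°  ✓
  (2,3): δ = 147.97°  ·
  (2,4): δ = 127.95°  ·
  (2,5): δ = 100.71°  ·
  (2,6): δ = 35.17°  ✓
  (3,4): δ = 159.97°  ·
  (3,5): δ = 132.74°  ·
  (3,6): δ = 67.20°  ·
  (4,5): δ = 152.77°  ·
  (4,6): δ = 87.22°  ·
  (5,6): δ = 114.46°  ·
antipodal pairs: 7

count = 7; pairs: (0,2), (0,3), (0,4), (0,5), (1,5), (1,6), (2,6)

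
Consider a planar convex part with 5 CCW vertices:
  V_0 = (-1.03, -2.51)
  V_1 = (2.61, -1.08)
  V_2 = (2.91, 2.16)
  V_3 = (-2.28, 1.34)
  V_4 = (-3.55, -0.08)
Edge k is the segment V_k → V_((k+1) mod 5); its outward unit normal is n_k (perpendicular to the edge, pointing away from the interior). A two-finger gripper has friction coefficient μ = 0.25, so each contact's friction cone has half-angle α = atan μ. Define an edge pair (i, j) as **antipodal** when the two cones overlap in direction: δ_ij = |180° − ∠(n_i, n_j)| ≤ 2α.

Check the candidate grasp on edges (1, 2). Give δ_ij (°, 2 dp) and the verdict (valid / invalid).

δ = 75.73°, invalid

α = atan 0.25 = 14.04°;  2α = 28.07°
edge 1: e_1 = (+0.30, +3.24);  n_1 = (+0.9957, -0.0922)
edge 2: e_2 = (-5.19, -0.82);  n_2 = (-0.1561, +0.9877)
∠(n_1, n_2) = 104.27°
δ = |180° − 104.27°| = 75.73°
75.73° > 2α = 28.07°  →  invalid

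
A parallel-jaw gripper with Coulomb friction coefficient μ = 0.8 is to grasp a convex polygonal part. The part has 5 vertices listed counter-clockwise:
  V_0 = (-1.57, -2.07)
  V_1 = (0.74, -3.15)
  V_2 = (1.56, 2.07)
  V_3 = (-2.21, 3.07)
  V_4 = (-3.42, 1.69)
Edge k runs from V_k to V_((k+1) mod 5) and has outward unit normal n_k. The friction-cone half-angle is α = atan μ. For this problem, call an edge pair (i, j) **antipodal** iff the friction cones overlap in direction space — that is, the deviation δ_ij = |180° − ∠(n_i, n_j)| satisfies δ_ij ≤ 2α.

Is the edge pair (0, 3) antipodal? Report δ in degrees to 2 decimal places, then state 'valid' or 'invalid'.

δ = 73.81°, valid

α = atan 0.8 = 38.66°;  2α = 77.32°
edge 0: e_0 = (+2.31, -1.08);  n_0 = (-0.4235, -0.9059)
edge 3: e_3 = (-1.21, -1.38);  n_3 = (-0.7519, +0.6593)
∠(n_0, n_3) = 106.19°
δ = |180° − 106.19°| = 73.81°
73.81° ≤ 2α = 77.32°  →  valid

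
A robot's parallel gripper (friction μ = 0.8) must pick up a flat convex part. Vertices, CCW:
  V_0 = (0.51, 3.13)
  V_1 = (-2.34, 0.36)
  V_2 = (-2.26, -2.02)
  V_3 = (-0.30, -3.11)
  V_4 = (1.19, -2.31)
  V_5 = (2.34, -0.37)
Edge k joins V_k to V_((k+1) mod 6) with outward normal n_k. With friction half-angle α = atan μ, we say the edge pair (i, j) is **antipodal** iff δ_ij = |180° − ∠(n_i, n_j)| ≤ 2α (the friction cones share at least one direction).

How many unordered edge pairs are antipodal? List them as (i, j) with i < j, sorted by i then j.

count = 8; pairs: (0,2), (0,3), (0,4), (0,5), (1,3), (1,4), (1,5), (2,5)

α = atan 0.8 = 38.66°;  2α = 77.32°
n_0 = (-0.6970, +0.7171)
n_1 = (-0.9994, -0.0336)
n_2 = (-0.4860, -0.8739)
n_3 = (+0.4730, -0.8810)
n_4 = (+0.8602, -0.5099)
n_5 = (+0.8862, +0.4633)
  (0,1): δ = 132.26°  ·
  (0,2): δ = 73.26°  ✓
  (0,3): δ = 15.95°  ✓
  (0,4): δ = 15.16°  ✓
  (0,5): δ = 73.42°  ✓
  (1,2): δ = 121.00°  ·
  (1,3): δ = 63.69°  ✓
  (1,4): δ = 32.58°  ✓
  (1,5): δ = 25.68°  ✓
  (2,3): δ = 122.69°  ·
  (2,4): δ = 91.58°  ·
  (2,5): δ = 33.32°  ✓
  (3,4): δ = 148.89°  ·
  (3,5): δ = 90.63°  ·
  (4,5): δ = 121.74°  ·
antipodal pairs: 8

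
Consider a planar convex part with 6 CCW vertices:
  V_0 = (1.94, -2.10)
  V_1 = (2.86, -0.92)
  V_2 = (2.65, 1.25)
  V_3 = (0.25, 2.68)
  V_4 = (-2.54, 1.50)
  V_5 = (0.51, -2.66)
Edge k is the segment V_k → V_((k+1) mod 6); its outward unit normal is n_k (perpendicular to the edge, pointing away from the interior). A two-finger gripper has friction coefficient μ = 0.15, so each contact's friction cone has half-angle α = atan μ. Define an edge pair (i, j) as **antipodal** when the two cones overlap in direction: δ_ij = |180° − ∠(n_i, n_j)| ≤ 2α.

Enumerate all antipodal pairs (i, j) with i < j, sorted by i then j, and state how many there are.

count = 1; pairs: (3,5)

α = atan 0.15 = 8.53°;  2α = 17.06°
n_0 = (+0.7886, -0.6149)
n_1 = (+0.9954, +0.0963)
n_2 = (+0.5119, +0.8591)
n_3 = (-0.3895, +0.9210)
n_4 = (-0.8065, -0.5913)
n_5 = (+0.3646, -0.9311)
  (0,1): δ = 136.53°  ·
  (0,2): δ = 82.85°  ·
  (0,3): δ = 29.13°  ·
  (0,4): δ = 74.19°  ·
  (0,5): δ = 149.33°  ·
  (1,2): δ = 126.32°  ·
  (1,3): δ = 72.60°  ·
  (1,4): δ = 30.72°  ·
  (1,5): δ = 105.86°  ·
  (2,3): δ = 126.29°  ·
  (2,4): δ = 22.96°  ·
  (2,5): δ = 52.17°  ·
  (3,4): δ = 76.68°  ·
  (3,5): δ = 1.54°  ✓
  (4,5): δ = 104.86°  ·
antipodal pairs: 1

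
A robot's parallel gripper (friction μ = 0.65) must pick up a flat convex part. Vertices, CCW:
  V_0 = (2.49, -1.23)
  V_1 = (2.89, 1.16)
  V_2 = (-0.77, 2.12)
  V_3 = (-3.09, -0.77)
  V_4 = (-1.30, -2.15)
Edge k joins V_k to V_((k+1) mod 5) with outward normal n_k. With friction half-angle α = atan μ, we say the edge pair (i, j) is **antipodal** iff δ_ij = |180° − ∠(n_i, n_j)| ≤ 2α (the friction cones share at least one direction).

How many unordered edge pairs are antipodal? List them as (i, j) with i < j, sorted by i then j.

count = 5; pairs: (0,2), (0,3), (1,3), (1,4), (2,4)

α = atan 0.65 = 33.02°;  2α = 66.05°
n_0 = (+0.9863, -0.1651)
n_1 = (+0.2537, +0.9673)
n_2 = (-0.7798, +0.6260)
n_3 = (-0.6106, -0.7920)
n_4 = (+0.2359, -0.9718)
  (0,1): δ = 95.20°  ·
  (0,2): δ = 29.26°  ✓
  (0,3): δ = 61.87°  ✓
  (0,4): δ = 113.15°  ·
  (1,2): δ = 114.06°  ·
  (1,3): δ = 22.93°  ✓
  (1,4): δ = 28.34°  ✓
  (2,3): δ = 88.87°  ·
  (2,4): δ = 37.60°  ✓
  (3,4): δ = 128.73°  ·
antipodal pairs: 5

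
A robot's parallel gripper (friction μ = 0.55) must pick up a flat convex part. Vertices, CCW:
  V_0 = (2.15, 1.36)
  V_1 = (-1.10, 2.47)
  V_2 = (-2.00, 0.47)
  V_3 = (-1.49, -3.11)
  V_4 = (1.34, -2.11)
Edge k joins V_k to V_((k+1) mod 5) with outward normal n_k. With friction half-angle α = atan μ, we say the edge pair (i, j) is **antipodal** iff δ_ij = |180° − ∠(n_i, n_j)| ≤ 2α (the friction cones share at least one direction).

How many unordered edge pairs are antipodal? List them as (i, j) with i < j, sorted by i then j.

count = 4; pairs: (0,3), (1,3), (1,4), (2,4)

α = atan 0.55 = 28.81°;  2α = 57.62°
n_0 = (+0.3232, +0.9463)
n_1 = (-0.9119, +0.4104)
n_2 = (-0.9900, -0.1410)
n_3 = (+0.3332, -0.9429)
n_4 = (+0.9738, -0.2273)
  (0,1): δ = 95.37°  ·
  (0,2): δ = 63.04°  ·
  (0,3): δ = 38.32°  ✓
  (0,4): δ = 95.72°  ·
  (1,2): δ = 147.66°  ·
  (1,3): δ = 46.31°  ✓
  (1,4): δ = 11.09°  ✓
  (2,3): δ = 78.65°  ·
  (2,4): δ = 21.25°  ✓
  (3,4): δ = 122.60°  ·
antipodal pairs: 4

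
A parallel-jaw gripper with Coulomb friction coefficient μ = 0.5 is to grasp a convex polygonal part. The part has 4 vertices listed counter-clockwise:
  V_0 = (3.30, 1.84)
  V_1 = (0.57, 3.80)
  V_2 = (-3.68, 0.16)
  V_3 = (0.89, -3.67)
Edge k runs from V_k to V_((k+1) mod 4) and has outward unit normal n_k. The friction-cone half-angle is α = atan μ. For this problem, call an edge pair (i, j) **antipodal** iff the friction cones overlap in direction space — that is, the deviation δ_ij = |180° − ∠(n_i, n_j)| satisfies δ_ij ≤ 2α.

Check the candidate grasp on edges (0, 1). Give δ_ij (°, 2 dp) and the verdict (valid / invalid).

δ = 103.74°, invalid

α = atan 0.5 = 26.57°;  2α = 53.13°
edge 0: e_0 = (-2.73, +1.96);  n_0 = (+0.5832, +0.8123)
edge 1: e_1 = (-4.25, -3.64);  n_1 = (-0.6505, +0.7595)
∠(n_0, n_1) = 76.26°
δ = |180° − 76.26°| = 103.74°
103.74° > 2α = 53.13°  →  invalid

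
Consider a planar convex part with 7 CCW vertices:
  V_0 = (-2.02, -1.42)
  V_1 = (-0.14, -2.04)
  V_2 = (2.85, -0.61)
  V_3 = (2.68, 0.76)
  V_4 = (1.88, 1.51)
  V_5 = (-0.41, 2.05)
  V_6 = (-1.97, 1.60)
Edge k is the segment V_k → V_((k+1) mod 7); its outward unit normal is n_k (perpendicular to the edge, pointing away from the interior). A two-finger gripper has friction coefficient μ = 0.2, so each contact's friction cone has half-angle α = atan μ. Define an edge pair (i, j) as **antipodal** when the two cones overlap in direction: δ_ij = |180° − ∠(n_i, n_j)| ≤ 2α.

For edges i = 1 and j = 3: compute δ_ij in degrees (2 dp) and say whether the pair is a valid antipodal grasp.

δ = 68.71°, invalid

α = atan 0.2 = 11.31°;  2α = 22.62°
edge 1: e_1 = (+2.99, +1.43);  n_1 = (+0.4315, -0.9021)
edge 3: e_3 = (-0.80, +0.75);  n_3 = (+0.6839, +0.7295)
∠(n_1, n_3) = 111.29°
δ = |180° − 111.29°| = 68.71°
68.71° > 2α = 22.62°  →  invalid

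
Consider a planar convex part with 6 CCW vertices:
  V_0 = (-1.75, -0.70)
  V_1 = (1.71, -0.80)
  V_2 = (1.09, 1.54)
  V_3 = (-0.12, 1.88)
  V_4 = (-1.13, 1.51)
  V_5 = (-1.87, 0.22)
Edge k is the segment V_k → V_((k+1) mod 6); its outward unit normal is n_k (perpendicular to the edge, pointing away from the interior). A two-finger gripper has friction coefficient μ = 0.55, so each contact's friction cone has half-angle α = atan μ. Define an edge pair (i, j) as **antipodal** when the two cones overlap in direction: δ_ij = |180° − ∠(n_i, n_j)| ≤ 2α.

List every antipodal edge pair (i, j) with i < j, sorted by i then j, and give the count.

count = 4; pairs: (0,2), (0,3), (1,4), (1,5)

α = atan 0.55 = 28.81°;  2α = 57.62°
n_0 = (-0.0289, -0.9996)
n_1 = (+0.9666, +0.2561)
n_2 = (+0.2705, +0.9627)
n_3 = (-0.3440, +0.9390)
n_4 = (-0.8674, +0.4976)
n_5 = (-0.9916, -0.1293)
  (0,1): δ = 73.50°  ·
  (0,2): δ = 14.04°  ✓
  (0,3): δ = 21.78°  ✓
  (0,4): δ = 61.82°  ·
  (0,5): δ = 99.09°  ·
  (1,2): δ = 120.53°  ·
  (1,3): δ = 84.72°  ·
  (1,4): δ = 44.68°  ✓
  (1,5): δ = 7.41°  ✓
  (2,3): δ = 144.19°  ·
  (2,4): δ = 104.15°  ·
  (2,5): δ = 66.87°  ·
  (3,4): δ = 139.96°  ·
  (3,5): δ = 102.69°  ·
  (4,5): δ = 142.73°  ·
antipodal pairs: 4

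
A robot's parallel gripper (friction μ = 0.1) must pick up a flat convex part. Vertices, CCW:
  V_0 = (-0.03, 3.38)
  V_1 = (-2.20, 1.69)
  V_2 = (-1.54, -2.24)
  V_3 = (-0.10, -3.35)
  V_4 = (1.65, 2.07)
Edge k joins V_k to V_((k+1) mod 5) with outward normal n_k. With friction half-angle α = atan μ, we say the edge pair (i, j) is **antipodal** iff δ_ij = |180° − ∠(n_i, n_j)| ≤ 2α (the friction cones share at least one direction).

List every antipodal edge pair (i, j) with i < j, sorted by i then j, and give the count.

α = atan 0.1 = 5.71°;  2α = 11.42°
n_0 = (-0.6144, +0.7890)
n_1 = (-0.9862, -0.1656)
n_2 = (-0.6105, -0.7920)
n_3 = (+0.9516, -0.3073)
n_4 = (+0.6149, +0.7886)
  (0,1): δ = 118.38°  ·
  (0,2): δ = 75.54°  ·
  (0,3): δ = 34.19°  ·
  (0,4): δ = 104.14°  ·
  (1,2): δ = 137.16°  ·
  (1,3): δ = 27.43°  ·
  (1,4): δ = 42.52°  ·
  (2,3): δ = 70.27°  ·
  (2,4): δ = 0.32°  ✓
  (3,4): δ = 110.05°  ·
antipodal pairs: 1

count = 1; pairs: (2,4)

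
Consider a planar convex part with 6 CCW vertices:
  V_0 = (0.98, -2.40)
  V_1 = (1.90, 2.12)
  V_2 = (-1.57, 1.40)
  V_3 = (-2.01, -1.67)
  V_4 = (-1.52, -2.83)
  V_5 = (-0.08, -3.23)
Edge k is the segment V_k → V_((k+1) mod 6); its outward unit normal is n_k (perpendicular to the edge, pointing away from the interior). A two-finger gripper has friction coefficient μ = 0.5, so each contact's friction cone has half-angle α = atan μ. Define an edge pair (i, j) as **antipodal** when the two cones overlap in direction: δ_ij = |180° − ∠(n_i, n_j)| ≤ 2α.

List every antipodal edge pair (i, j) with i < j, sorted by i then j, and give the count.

α = atan 0.5 = 26.57°;  2α = 53.13°
n_0 = (+0.9799, -0.1995)
n_1 = (-0.2032, +0.9791)
n_2 = (-0.9899, +0.1419)
n_3 = (-0.9212, -0.3891)
n_4 = (-0.2676, -0.9635)
n_5 = (+0.6165, -0.7873)
  (0,1): δ = 66.77°  ·
  (0,2): δ = 3.35°  ✓
  (0,3): δ = 34.40°  ✓
  (0,4): δ = 85.98°  ·
  (0,5): δ = 139.57°  ·
  (1,2): δ = 109.88°  ·
  (1,3): δ = 78.82°  ·
  (1,4): δ = 27.25°  ✓
  (1,5): δ = 26.34°  ✓
  (2,3): δ = 148.94°  ·
  (2,4): δ = 97.37°  ·
  (2,5): δ = 43.78°  ✓
  (3,4): δ = 128.42°  ·
  (3,5): δ = 74.84°  ·
  (4,5): δ = 126.41°  ·
antipodal pairs: 5

count = 5; pairs: (0,2), (0,3), (1,4), (1,5), (2,5)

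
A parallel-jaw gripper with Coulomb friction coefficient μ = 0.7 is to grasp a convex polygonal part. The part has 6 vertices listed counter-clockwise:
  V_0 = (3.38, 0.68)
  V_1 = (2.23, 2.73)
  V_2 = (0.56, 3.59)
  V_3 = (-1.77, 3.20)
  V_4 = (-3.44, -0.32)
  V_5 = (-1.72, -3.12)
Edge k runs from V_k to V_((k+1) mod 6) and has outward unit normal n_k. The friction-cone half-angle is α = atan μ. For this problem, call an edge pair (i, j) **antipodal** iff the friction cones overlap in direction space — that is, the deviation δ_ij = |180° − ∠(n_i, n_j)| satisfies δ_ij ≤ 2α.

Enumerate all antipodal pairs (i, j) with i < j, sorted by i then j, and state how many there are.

α = atan 0.7 = 34.99°;  2α = 69.98°
n_0 = (+0.8721, +0.4893)
n_1 = (+0.4578, +0.8890)
n_2 = (-0.1651, +0.9863)
n_3 = (-0.9035, +0.4286)
n_4 = (-0.8521, -0.5234)
n_5 = (+0.5975, -0.8019)
  (0,1): δ = 146.54°  ·
  (0,2): δ = 109.79°  ·
  (0,3): δ = 54.67°  ✓
  (0,4): δ = 2.27°  ✓
  (0,5): δ = 97.40°  ·
  (1,2): δ = 143.25°  ·
  (1,3): δ = 88.13°  ·
  (1,4): δ = 31.19°  ✓
  (1,5): δ = 63.94°  ✓
  (2,3): δ = 124.88°  ·
  (2,4): δ = 67.94°  ✓
  (2,5): δ = 27.19°  ✓
  (3,4): δ = 123.06°  ·
  (3,5): δ = 27.93°  ✓
  (4,5): δ = 84.87°  ·
antipodal pairs: 7

count = 7; pairs: (0,3), (0,4), (1,4), (1,5), (2,4), (2,5), (3,5)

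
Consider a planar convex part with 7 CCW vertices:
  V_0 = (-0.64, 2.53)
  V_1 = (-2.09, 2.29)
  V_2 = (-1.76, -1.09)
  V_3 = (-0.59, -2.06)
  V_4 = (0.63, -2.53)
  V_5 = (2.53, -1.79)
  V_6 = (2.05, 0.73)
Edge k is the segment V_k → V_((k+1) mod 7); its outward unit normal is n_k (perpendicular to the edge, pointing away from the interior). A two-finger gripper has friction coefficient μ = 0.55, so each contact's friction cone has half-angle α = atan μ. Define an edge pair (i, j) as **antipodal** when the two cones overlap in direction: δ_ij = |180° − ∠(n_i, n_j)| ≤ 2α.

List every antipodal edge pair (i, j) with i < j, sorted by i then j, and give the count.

count = 9; pairs: (0,2), (0,3), (0,4), (1,5), (1,6), (2,5), (2,6), (3,6), (4,6)

α = atan 0.55 = 28.81°;  2α = 57.62°
n_0 = (-0.1633, +0.9866)
n_1 = (-0.9953, -0.0972)
n_2 = (-0.6382, -0.7698)
n_3 = (-0.3595, -0.9331)
n_4 = (+0.3629, -0.9318)
n_5 = (+0.9823, +0.1871)
n_6 = (+0.5561, +0.8311)
  (0,1): δ = 93.82°  ·
  (0,2): δ = 49.06°  ✓
  (0,3): δ = 30.47°  ✓
  (0,4): δ = 11.88°  ✓
  (0,5): δ = 91.39°  ·
  (0,6): δ = 136.81°  ·
  (1,2): δ = 135.24°  ·
  (1,3): δ = 116.65°  ·
  (1,4): δ = 74.30°  ·
  (1,5): δ = 5.21°  ✓
  (1,6): δ = 50.64°  ✓
  (2,3): δ = 161.41°  ·
  (2,4): δ = 119.06°  ·
  (2,5): δ = 39.55°  ✓
  (2,6): δ = 5.87°  ✓
  (3,4): δ = 137.65°  ·
  (3,5): δ = 58.15°  ·
  (3,6): δ = 12.72°  ✓
  (4,5): δ = 100.50°  ·
  (4,6): δ = 55.07°  ✓
  (5,6): δ = 134.57°  ·
antipodal pairs: 9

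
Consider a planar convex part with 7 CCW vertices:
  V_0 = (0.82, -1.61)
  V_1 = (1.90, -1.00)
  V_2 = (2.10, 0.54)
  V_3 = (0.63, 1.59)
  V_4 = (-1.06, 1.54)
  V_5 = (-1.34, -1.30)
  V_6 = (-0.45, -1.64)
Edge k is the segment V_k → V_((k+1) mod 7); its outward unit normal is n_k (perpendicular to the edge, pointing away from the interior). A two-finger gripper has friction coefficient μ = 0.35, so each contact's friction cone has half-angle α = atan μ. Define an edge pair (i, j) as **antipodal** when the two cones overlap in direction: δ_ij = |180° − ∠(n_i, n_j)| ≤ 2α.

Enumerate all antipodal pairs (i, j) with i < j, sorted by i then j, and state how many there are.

count = 6; pairs: (0,3), (1,4), (2,5), (2,6), (3,5), (3,6)

α = atan 0.35 = 19.29°;  2α = 38.58°
n_0 = (+0.4918, -0.8707)
n_1 = (+0.9917, -0.1288)
n_2 = (+0.5812, +0.8137)
n_3 = (-0.0296, +0.9996)
n_4 = (-0.9952, +0.0981)
n_5 = (-0.3569, -0.9342)
n_6 = (+0.0236, -0.9997)
  (0,1): δ = 126.86°  ·
  (0,2): δ = 65.00°  ·
  (0,3): δ = 27.76°  ✓
  (0,4): δ = 54.91°  ·
  (0,5): δ = 129.63°  ·
  (0,6): δ = 151.89°  ·
  (1,2): δ = 118.14°  ·
  (1,3): δ = 80.91°  ·
  (1,4): δ = 1.77°  ✓
  (1,5): δ = 76.49°  ·
  (1,6): δ = 98.75°  ·
  (2,3): δ = 142.77°  ·
  (2,4): δ = 60.09°  ·
  (2,5): δ = 14.63°  ✓
  (2,6): δ = 36.89°  ✓
  (3,4): δ = 97.33°  ·
  (3,5): δ = 22.60°  ✓
  (3,6): δ = 0.34°  ✓
  (4,5): δ = 105.28°  ·
  (4,6): δ = 83.02°  ·
  (5,6): δ = 157.74°  ·
antipodal pairs: 6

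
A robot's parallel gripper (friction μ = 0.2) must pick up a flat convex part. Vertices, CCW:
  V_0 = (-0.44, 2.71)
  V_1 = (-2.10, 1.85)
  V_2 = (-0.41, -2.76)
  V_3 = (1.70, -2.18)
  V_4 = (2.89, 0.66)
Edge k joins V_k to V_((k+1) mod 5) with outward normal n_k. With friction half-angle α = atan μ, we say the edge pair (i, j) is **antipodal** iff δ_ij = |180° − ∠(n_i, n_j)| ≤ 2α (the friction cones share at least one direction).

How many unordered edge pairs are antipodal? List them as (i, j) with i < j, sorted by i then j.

count = 1; pairs: (0,2)

α = atan 0.2 = 11.31°;  2α = 22.62°
n_0 = (-0.4600, +0.8879)
n_1 = (-0.9389, -0.3442)
n_2 = (+0.2651, -0.9642)
n_3 = (+0.9223, -0.3865)
n_4 = (+0.5242, +0.8516)
  (0,1): δ = 97.25°  ·
  (0,2): δ = 12.02°  ✓
  (0,3): δ = 39.88°  ·
  (0,4): δ = 121.00°  ·
  (1,2): δ = 94.76°  ·
  (1,3): δ = 42.87°  ·
  (1,4): δ = 38.25°  ·
  (2,3): δ = 128.10°  ·
  (2,4): δ = 46.99°  ·
  (3,4): δ = 98.88°  ·
antipodal pairs: 1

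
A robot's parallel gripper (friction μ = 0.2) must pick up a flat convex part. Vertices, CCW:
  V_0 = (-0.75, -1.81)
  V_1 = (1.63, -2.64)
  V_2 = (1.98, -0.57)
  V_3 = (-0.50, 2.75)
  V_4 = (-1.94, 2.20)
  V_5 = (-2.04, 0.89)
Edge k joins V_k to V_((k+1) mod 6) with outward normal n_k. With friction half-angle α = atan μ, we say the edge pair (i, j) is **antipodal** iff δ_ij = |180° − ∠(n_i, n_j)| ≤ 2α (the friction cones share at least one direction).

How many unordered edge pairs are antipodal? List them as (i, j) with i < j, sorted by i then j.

count = 2; pairs: (1,4), (2,5)

α = atan 0.2 = 11.31°;  2α = 22.62°
n_0 = (-0.3293, -0.9442)
n_1 = (+0.9860, -0.1667)
n_2 = (+0.8012, +0.5985)
n_3 = (-0.3568, +0.9342)
n_4 = (-0.9971, +0.0761)
n_5 = (-0.9023, -0.4311)
  (0,1): δ = 80.37°  ·
  (0,2): δ = 34.02°  ·
  (0,3): δ = 40.13°  ·
  (0,4): δ = 104.86°  ·
  (0,5): δ = 134.76°  ·
  (1,2): δ = 133.64°  ·
  (1,3): δ = 59.50°  ·
  (1,4): δ = 5.23°  ✓
  (1,5): δ = 35.13°  ·
  (2,3): δ = 105.86°  ·
  (2,4): δ = 41.12°  ·
  (2,5): δ = 11.22°  ✓
  (3,4): δ = 115.27°  ·
  (3,5): δ = 85.37°  ·
  (4,5): δ = 150.10°  ·
antipodal pairs: 2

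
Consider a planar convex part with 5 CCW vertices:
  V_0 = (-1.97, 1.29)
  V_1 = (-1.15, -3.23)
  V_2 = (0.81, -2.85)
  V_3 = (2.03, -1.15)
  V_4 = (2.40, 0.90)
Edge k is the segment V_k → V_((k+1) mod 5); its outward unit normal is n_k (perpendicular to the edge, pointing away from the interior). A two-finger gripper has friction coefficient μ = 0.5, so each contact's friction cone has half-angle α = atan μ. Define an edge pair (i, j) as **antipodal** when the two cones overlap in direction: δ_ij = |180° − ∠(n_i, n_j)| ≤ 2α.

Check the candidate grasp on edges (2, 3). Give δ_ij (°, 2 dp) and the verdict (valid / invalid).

α = atan 0.5 = 26.57°;  2α = 53.13°
edge 2: e_2 = (+1.22, +1.70);  n_2 = (+0.8124, -0.5830)
edge 3: e_3 = (+0.37, +2.05);  n_3 = (+0.9841, -0.1776)
∠(n_2, n_3) = 25.43°
δ = |180° − 25.43°| = 154.57°
154.57° > 2α = 53.13°  →  invalid

δ = 154.57°, invalid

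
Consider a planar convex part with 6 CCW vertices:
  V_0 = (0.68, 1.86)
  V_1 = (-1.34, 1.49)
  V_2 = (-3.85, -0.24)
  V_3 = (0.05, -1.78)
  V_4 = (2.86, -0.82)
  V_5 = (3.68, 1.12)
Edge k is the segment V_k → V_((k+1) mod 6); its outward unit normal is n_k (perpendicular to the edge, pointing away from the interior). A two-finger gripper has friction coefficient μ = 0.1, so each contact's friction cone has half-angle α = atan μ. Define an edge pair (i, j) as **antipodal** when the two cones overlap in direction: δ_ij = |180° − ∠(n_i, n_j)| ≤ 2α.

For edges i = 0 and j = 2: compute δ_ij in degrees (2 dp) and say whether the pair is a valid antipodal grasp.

α = atan 0.1 = 5.71°;  2α = 11.42°
edge 0: e_0 = (-2.02, -0.37);  n_0 = (-0.1802, +0.9836)
edge 2: e_2 = (+3.90, -1.54);  n_2 = (-0.3673, -0.9301)
∠(n_0, n_2) = 148.07°
δ = |180° − 148.07°| = 31.93°
31.93° > 2α = 11.42°  →  invalid

δ = 31.93°, invalid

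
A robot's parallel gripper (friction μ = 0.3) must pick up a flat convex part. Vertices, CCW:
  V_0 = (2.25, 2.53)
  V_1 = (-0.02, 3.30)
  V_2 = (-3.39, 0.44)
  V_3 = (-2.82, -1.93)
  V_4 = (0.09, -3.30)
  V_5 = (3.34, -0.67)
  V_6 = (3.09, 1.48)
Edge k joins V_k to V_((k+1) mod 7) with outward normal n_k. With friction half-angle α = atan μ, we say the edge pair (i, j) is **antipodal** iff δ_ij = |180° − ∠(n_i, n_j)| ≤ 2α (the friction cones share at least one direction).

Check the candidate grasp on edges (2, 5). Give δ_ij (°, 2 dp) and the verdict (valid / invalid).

α = atan 0.3 = 16.70°;  2α = 33.40°
edge 2: e_2 = (+0.57, -2.37);  n_2 = (-0.9723, -0.2338)
edge 5: e_5 = (-0.25, +2.15);  n_5 = (+0.9933, +0.1155)
∠(n_2, n_5) = 173.11°
δ = |180° − 173.11°| = 6.89°
6.89° ≤ 2α = 33.40°  →  valid

δ = 6.89°, valid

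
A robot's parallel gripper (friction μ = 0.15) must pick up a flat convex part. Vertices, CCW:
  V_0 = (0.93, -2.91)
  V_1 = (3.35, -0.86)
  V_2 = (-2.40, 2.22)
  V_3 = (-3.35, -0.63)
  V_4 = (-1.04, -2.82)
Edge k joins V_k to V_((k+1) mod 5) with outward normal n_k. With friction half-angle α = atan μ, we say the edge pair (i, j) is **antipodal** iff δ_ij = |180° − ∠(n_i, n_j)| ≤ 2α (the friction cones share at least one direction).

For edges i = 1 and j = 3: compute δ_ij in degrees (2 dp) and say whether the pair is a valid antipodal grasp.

δ = 15.30°, valid

α = atan 0.15 = 8.53°;  2α = 17.06°
edge 1: e_1 = (-5.75, +3.08);  n_1 = (+0.4722, +0.8815)
edge 3: e_3 = (+2.31, -2.19);  n_3 = (-0.6880, -0.7257)
∠(n_1, n_3) = 164.70°
δ = |180° − 164.70°| = 15.30°
15.30° ≤ 2α = 17.06°  →  valid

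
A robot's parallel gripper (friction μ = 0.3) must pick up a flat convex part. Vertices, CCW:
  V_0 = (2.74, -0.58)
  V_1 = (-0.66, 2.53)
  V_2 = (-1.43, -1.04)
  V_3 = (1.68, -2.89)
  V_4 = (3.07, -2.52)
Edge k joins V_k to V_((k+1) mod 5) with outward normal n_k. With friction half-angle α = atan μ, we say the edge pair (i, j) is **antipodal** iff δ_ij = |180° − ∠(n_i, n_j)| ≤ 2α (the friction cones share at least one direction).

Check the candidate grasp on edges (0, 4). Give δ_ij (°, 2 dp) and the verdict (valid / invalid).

α = atan 0.3 = 16.70°;  2α = 33.40°
edge 0: e_0 = (-3.40, +3.11);  n_0 = (+0.6749, +0.7379)
edge 4: e_4 = (-0.33, +1.94);  n_4 = (+0.9858, +0.1677)
∠(n_0, n_4) = 37.90°
δ = |180° − 37.90°| = 142.10°
142.10° > 2α = 33.40°  →  invalid

δ = 142.10°, invalid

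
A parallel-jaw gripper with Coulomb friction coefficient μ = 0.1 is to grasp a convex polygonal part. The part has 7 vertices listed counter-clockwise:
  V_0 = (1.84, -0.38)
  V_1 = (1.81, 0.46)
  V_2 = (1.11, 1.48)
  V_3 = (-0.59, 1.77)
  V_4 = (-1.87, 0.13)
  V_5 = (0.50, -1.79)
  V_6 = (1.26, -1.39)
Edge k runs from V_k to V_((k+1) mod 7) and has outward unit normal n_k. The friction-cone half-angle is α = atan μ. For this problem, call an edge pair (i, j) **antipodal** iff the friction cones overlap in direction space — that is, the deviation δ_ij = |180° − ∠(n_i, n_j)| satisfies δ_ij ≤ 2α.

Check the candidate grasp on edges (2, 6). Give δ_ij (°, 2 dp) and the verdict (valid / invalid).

δ = 69.81°, invalid

α = atan 0.1 = 5.71°;  2α = 11.42°
edge 2: e_2 = (-1.70, +0.29);  n_2 = (+0.1682, +0.9858)
edge 6: e_6 = (+0.58, +1.01);  n_6 = (+0.8672, -0.4980)
∠(n_2, n_6) = 110.19°
δ = |180° − 110.19°| = 69.81°
69.81° > 2α = 11.42°  →  invalid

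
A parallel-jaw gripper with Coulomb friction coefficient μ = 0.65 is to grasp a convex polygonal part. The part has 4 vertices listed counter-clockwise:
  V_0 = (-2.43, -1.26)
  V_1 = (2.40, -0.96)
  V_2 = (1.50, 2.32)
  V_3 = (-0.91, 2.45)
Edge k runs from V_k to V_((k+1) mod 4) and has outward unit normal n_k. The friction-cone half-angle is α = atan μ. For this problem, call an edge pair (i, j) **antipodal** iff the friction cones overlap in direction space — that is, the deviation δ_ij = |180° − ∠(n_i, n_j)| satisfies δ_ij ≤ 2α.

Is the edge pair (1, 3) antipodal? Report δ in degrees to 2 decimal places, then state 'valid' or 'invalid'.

α = atan 0.65 = 33.02°;  2α = 66.05°
edge 1: e_1 = (-0.90, +3.28);  n_1 = (+0.9644, +0.2646)
edge 3: e_3 = (-1.52, -3.71);  n_3 = (-0.9253, +0.3791)
∠(n_1, n_3) = 142.38°
δ = |180° − 142.38°| = 37.62°
37.62° ≤ 2α = 66.05°  →  valid

δ = 37.62°, valid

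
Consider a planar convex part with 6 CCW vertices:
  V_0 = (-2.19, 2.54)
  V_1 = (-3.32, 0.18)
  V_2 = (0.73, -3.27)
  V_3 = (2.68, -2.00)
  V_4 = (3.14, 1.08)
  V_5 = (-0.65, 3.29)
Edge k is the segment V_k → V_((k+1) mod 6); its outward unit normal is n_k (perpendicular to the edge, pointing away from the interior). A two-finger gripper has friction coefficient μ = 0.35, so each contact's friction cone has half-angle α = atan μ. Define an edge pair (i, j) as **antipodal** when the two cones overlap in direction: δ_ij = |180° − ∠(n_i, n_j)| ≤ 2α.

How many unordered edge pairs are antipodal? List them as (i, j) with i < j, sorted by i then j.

α = atan 0.35 = 19.29°;  2α = 38.58°
n_0 = (-0.9019, +0.4319)
n_1 = (-0.6485, -0.7612)
n_2 = (+0.5457, -0.8380)
n_3 = (+0.9890, -0.1477)
n_4 = (+0.5037, +0.8639)
n_5 = (-0.4378, +0.8990)
  (0,1): δ = 104.84°  ·
  (0,2): δ = 31.34°  ✓
  (0,3): δ = 17.09°  ✓
  (0,4): δ = 85.34°  ·
  (0,5): δ = 141.55°  ·
  (1,2): δ = 106.50°  ·
  (1,3): δ = 58.07°  ·
  (1,4): δ = 10.18°  ✓
  (1,5): δ = 66.39°  ·
  (2,3): δ = 131.57°  ·
  (2,4): δ = 63.32°  ·
  (2,5): δ = 7.11°  ✓
  (3,4): δ = 111.75°  ·
  (3,5): δ = 55.54°  ·
  (4,5): δ = 123.79°  ·
antipodal pairs: 4

count = 4; pairs: (0,2), (0,3), (1,4), (2,5)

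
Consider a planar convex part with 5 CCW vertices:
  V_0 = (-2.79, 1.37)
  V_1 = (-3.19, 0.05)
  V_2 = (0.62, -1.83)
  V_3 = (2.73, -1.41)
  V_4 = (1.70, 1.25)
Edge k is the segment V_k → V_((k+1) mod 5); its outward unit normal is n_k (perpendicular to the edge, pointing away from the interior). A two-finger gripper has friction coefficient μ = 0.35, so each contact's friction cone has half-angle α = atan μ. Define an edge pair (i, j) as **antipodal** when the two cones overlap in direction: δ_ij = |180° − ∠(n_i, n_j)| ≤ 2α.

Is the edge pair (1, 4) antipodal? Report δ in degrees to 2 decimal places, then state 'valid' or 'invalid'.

δ = 24.73°, valid

α = atan 0.35 = 19.29°;  2α = 38.58°
edge 1: e_1 = (+3.81, -1.88);  n_1 = (-0.4425, -0.8968)
edge 4: e_4 = (-4.49, +0.12);  n_4 = (+0.0267, +0.9996)
∠(n_1, n_4) = 155.27°
δ = |180° − 155.27°| = 24.73°
24.73° ≤ 2α = 38.58°  →  valid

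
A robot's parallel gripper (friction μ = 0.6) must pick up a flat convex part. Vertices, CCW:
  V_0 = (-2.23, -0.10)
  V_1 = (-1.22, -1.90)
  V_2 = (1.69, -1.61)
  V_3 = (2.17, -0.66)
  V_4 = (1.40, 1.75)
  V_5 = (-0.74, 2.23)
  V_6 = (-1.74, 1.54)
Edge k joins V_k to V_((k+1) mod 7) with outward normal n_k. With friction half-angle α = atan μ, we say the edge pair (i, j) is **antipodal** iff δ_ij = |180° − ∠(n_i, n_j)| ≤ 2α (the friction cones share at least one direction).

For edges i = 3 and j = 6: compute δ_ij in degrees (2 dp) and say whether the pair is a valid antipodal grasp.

α = atan 0.6 = 30.96°;  2α = 61.93°
edge 3: e_3 = (-0.77, +2.41);  n_3 = (+0.9526, +0.3043)
edge 6: e_6 = (-0.49, -1.64);  n_6 = (-0.9581, +0.2863)
∠(n_3, n_6) = 145.65°
δ = |180° − 145.65°| = 34.35°
34.35° ≤ 2α = 61.93°  →  valid

δ = 34.35°, valid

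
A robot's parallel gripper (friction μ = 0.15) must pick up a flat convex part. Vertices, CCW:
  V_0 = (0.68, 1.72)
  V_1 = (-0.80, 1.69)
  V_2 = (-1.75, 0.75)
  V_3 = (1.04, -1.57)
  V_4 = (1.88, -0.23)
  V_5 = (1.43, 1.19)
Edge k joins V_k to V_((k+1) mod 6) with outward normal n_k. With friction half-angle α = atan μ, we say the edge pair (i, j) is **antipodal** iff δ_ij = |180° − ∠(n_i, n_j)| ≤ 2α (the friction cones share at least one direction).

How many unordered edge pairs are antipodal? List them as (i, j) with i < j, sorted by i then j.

count = 2; pairs: (1,3), (2,5)

α = atan 0.15 = 8.53°;  2α = 17.06°
n_0 = (-0.0203, +0.9998)
n_1 = (-0.7034, +0.7108)
n_2 = (-0.6394, -0.7689)
n_3 = (+0.8473, -0.5311)
n_4 = (+0.9533, +0.3021)
n_5 = (+0.5771, +0.8167)
  (0,1): δ = 136.46°  ·
  (0,2): δ = 40.91°  ·
  (0,3): δ = 56.76°  ·
  (0,4): δ = 106.42°  ·
  (0,5): δ = 143.59°  ·
  (1,2): δ = 84.44°  ·
  (1,3): δ = 13.22°  ✓
  (1,4): δ = 62.89°  ·
  (1,5): δ = 100.06°  ·
  (2,3): δ = 82.34°  ·
  (2,4): δ = 32.67°  ·
  (2,5): δ = 4.50°  ✓
  (3,4): δ = 130.33°  ·
  (3,5): δ = 93.17°  ·
  (4,5): δ = 142.83°  ·
antipodal pairs: 2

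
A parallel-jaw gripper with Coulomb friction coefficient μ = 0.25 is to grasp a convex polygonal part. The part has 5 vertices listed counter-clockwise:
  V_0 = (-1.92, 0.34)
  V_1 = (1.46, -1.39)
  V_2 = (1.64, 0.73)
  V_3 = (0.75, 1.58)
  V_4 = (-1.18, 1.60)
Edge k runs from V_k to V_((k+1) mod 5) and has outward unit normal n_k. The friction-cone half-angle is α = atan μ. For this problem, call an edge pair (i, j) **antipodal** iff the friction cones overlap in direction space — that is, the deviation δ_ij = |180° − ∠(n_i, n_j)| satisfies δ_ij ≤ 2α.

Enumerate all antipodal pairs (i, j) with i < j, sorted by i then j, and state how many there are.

α = atan 0.25 = 14.04°;  2α = 28.07°
n_0 = (-0.4556, -0.8902)
n_1 = (+0.9964, -0.0846)
n_2 = (+0.6907, +0.7232)
n_3 = (+0.0104, +0.9999)
n_4 = (-0.8623, +0.5064)
  (0,1): δ = 67.75°  ·
  (0,2): δ = 16.58°  ✓
  (0,3): δ = 26.51°  ✓
  (0,4): δ = 86.68°  ·
  (1,2): δ = 128.83°  ·
  (1,3): δ = 85.74°  ·
  (1,4): δ = 25.57°  ✓
  (2,3): δ = 136.91°  ·
  (2,4): δ = 76.74°  ·
  (3,4): δ = 119.83°  ·
antipodal pairs: 3

count = 3; pairs: (0,2), (0,3), (1,4)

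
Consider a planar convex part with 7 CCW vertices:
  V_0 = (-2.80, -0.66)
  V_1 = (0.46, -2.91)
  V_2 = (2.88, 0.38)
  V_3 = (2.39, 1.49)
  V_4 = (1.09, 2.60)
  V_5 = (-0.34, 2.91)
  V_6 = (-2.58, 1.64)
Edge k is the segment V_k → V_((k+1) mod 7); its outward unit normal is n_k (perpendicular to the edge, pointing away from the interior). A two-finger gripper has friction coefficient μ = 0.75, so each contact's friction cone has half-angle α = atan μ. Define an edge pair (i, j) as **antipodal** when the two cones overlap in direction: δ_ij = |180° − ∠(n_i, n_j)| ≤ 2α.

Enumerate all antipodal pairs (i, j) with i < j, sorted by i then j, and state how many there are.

α = atan 0.75 = 36.87°;  2α = 73.74°
n_0 = (-0.5680, -0.8230)
n_1 = (+0.8055, -0.5925)
n_2 = (+0.9148, +0.4038)
n_3 = (+0.6493, +0.7605)
n_4 = (+0.2119, +0.9773)
n_5 = (-0.4932, +0.8699)
n_6 = (-0.9955, +0.0952)
  (0,1): δ = 91.72°  ·
  (0,2): δ = 31.57°  ✓
  (0,3): δ = 5.88°  ✓
  (0,4): δ = 22.38°  ✓
  (0,5): δ = 64.16°  ✓
  (0,6): δ = 119.15°  ·
  (1,2): δ = 119.84°  ·
  (1,3): δ = 94.16°  ·
  (1,4): δ = 65.89°  ✓
  (1,5): δ = 24.11°  ✓
  (1,6): δ = 30.87°  ✓
  (2,3): δ = 154.31°  ·
  (2,4): δ = 126.05°  ·
  (2,5): δ = 84.27°  ·
  (2,6): δ = 29.28°  ✓
  (3,4): δ = 151.74°  ·
  (3,5): δ = 109.96°  ·
  (3,6): δ = 54.97°  ✓
  (4,5): δ = 138.22°  ·
  (4,6): δ = 83.23°  ·
  (5,6): δ = 125.02°  ·
antipodal pairs: 9

count = 9; pairs: (0,2), (0,3), (0,4), (0,5), (1,4), (1,5), (1,6), (2,6), (3,6)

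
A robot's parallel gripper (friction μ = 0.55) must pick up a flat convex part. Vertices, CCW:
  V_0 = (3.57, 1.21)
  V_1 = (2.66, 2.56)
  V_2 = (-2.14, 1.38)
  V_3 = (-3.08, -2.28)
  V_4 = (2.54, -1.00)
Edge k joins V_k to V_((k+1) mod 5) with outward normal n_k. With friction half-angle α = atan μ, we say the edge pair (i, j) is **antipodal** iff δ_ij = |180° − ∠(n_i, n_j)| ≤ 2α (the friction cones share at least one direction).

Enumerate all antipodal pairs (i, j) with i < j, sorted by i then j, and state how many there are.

α = atan 0.55 = 28.81°;  2α = 57.62°
n_0 = (+0.8292, +0.5589)
n_1 = (-0.2387, +0.9711)
n_2 = (-0.9686, +0.2488)
n_3 = (+0.2221, -0.9750)
n_4 = (+0.9064, -0.4224)
  (0,1): δ = 110.17°  ·
  (0,2): δ = 48.39°  ✓
  (0,3): δ = 68.85°  ·
  (0,4): δ = 121.03°  ·
  (1,2): δ = 118.22°  ·
  (1,3): δ = 0.98°  ✓
  (1,4): δ = 51.20°  ✓
  (2,3): δ = 62.77°  ·
  (2,4): δ = 10.58°  ✓
  (3,4): δ = 127.82°  ·
antipodal pairs: 4

count = 4; pairs: (0,2), (1,3), (1,4), (2,4)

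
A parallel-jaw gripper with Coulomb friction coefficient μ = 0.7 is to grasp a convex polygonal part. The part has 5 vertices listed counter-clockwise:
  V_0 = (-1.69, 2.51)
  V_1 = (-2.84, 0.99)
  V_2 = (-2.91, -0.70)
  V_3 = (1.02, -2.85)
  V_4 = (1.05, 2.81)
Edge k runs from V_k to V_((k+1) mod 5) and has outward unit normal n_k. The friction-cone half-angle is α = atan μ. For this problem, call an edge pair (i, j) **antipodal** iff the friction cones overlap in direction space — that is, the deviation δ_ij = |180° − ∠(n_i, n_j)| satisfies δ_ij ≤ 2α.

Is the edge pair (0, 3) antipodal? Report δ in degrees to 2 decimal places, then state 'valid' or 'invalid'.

δ = 36.81°, valid

α = atan 0.7 = 34.99°;  2α = 69.98°
edge 0: e_0 = (-1.15, -1.52);  n_0 = (-0.7975, +0.6034)
edge 3: e_3 = (+0.03, +5.66);  n_3 = (+1.0000, -0.0053)
∠(n_0, n_3) = 143.19°
δ = |180° − 143.19°| = 36.81°
36.81° ≤ 2α = 69.98°  →  valid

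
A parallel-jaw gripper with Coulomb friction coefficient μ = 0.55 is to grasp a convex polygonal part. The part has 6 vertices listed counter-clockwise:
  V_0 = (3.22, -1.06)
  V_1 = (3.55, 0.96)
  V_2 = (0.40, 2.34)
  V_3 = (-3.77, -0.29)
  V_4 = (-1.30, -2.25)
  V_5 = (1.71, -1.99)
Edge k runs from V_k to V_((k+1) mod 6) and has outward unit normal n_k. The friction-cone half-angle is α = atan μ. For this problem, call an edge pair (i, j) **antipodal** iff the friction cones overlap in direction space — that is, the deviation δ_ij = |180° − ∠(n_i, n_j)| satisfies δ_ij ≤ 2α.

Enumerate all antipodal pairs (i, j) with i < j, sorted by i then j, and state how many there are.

α = atan 0.55 = 28.81°;  2α = 57.62°
n_0 = (+0.9869, -0.1612)
n_1 = (+0.4013, +0.9160)
n_2 = (-0.5335, +0.8458)
n_3 = (-0.6216, -0.7833)
n_4 = (+0.0861, -0.9963)
n_5 = (+0.5244, -0.8515)
  (0,1): δ = 104.38°  ·
  (0,2): δ = 48.48°  ✓
  (0,3): δ = 60.85°  ·
  (0,4): δ = 104.22°  ·
  (0,5): δ = 130.91°  ·
  (1,2): δ = 124.10°  ·
  (1,3): δ = 14.77°  ✓
  (1,4): δ = 28.59°  ✓
  (1,5): δ = 55.29°  ✓
  (2,3): δ = 70.67°  ·
  (2,4): δ = 27.30°  ✓
  (2,5): δ = 0.61°  ✓
  (3,4): δ = 136.63°  ·
  (3,5): δ = 109.94°  ·
  (4,5): δ = 153.31°  ·
antipodal pairs: 6

count = 6; pairs: (0,2), (1,3), (1,4), (1,5), (2,4), (2,5)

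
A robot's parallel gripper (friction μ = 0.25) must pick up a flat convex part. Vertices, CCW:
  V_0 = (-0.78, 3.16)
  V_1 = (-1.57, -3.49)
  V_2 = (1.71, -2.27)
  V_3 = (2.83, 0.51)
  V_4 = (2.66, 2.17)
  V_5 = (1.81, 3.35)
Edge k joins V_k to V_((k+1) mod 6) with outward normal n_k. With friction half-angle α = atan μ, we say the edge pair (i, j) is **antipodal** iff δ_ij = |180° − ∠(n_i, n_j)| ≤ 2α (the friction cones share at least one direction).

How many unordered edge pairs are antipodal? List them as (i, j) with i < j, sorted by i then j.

count = 3; pairs: (0,2), (0,3), (1,5)

α = atan 0.25 = 14.04°;  2α = 28.07°
n_0 = (-0.9930, +0.1180)
n_1 = (+0.3486, -0.9373)
n_2 = (+0.9276, -0.3737)
n_3 = (+0.9948, +0.1019)
n_4 = (+0.8114, +0.5845)
n_5 = (-0.0732, +0.9973)
  (0,1): δ = 62.82°  ·
  (0,2): δ = 15.17°  ✓
  (0,3): δ = 12.62°  ✓
  (0,4): δ = 42.54°  ·
  (0,5): δ = 100.97°  ·
  (1,2): δ = 132.35°  ·
  (1,3): δ = 104.56°  ·
  (1,4): δ = 74.64°  ·
  (1,5): δ = 16.21°  ✓
  (2,3): δ = 152.21°  ·
  (2,4): δ = 122.29°  ·
  (2,5): δ = 63.86°  ·
  (3,4): δ = 150.08°  ·
  (3,5): δ = 91.65°  ·
  (4,5): δ = 121.57°  ·
antipodal pairs: 3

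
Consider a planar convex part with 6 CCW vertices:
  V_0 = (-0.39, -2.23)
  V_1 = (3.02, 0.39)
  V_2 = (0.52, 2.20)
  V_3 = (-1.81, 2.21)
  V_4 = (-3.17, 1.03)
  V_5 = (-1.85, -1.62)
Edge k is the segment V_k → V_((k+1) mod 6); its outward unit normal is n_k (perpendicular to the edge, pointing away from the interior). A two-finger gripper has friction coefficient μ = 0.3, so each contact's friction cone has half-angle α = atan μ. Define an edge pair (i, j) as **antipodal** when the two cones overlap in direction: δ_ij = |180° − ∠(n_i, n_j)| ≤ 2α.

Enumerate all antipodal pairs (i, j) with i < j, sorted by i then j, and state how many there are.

α = atan 0.3 = 16.70°;  2α = 33.40°
n_0 = (+0.6093, -0.7930)
n_1 = (+0.5864, +0.8100)
n_2 = (+0.0043, +1.0000)
n_3 = (-0.6554, +0.7553)
n_4 = (-0.8951, -0.4459)
n_5 = (-0.3855, -0.9227)
  (0,1): δ = 73.44°  ·
  (0,2): δ = 37.78°  ·
  (0,3): δ = 3.41°  ✓
  (0,4): δ = 78.94°  ·
  (0,5): δ = 119.79°  ·
  (1,2): δ = 144.34°  ·
  (1,3): δ = 103.15°  ·
  (1,4): δ = 27.62°  ✓
  (1,5): δ = 13.23°  ✓
  (2,3): δ = 138.81°  ·
  (2,4): δ = 63.28°  ·
  (2,5): δ = 22.43°  ✓
  (3,4): δ = 104.47°  ·
  (3,5): δ = 63.62°  ·
  (4,5): δ = 139.15°  ·
antipodal pairs: 4

count = 4; pairs: (0,3), (1,4), (1,5), (2,5)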